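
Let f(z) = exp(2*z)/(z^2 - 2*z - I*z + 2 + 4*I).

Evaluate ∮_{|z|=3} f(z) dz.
By the residue theorem, ∮_C f(z) dz = 2πi · (sum of the residues of f at the poles inside |z| = 3).

The denominator factors as (z - 2*I)*(z - 2 + I), so the singularities of f are simple poles at z = 2*I, z = 2 - I.
  |2*I|² = 4 < 9 = 3², so this pole is inside the contour.
  |2 - I|² = 5 < 9 = 3², so this pole is inside the contour.

With P(z) = exp(2*z) and Q(z) = z^2 - 2*z - I*z + 2 + 4*I, each pole is simple, so Res(f, z₀) = P(z₀)/Q'(z₀) with Q'(z) = 2*z - 2 - I.
  Res(f, 2*I) = P(2*I)/Q'(2*I) = (exp(4*I))/(-2 + 3*I) = (-2/13 - 3*I/13)*exp(4*I)
  Res(f, 2 - I) = P(2 - I)/Q'(2 - I) = (exp(4 - 2*I))/(2 - 3*I) = (2/13 + 3*I/13)*exp(4 - 2*I)

Sum of residues inside C: (2/13 + 3*I/13)*exp(4 - 2*I) + (-2/13 - 3*I/13)*exp(4*I)
∮_C f(z) dz = 2πi · ((2/13 + 3*I/13)*exp(4 - 2*I) + (-2/13 - 3*I/13)*exp(4*I)) = pi*(6/13 - 4*I/13)*exp(4*I) + pi*(-6/13 + 4*I/13)*exp(4 - 2*I)

Final answer: pi*(6/13 - 4*I/13)*exp(4*I) + pi*(-6/13 + 4*I/13)*exp(4 - 2*I)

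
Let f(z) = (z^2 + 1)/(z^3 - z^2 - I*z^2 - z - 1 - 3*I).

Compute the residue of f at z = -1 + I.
Write f(z) = P(z)/Q(z) with P(z) = z^2 + 1 and Q(z) = z^3 - z^2 - I*z^2 - z - 1 - 3*I.
The denominator factors as Q(z) = (z + 1 - I)*(z - 2 - I)*(z + I), so z = -1 + I is a simple zero of Q and P is analytic there; z = -1 + I is therefore a simple pole and
  Res(f, z₀) = P(z₀)/Q'(z₀).

Q'(z) = 3*z^2 - 2*z - 2*I*z - 1, so Q'(-1 + I) = 3 - 6*I.
P(-1 + I) = 1 - 2*I.

Res(f, -1 + I) = (1 - 2*I)/(3 - 6*I) = 1/3

Final answer: 1/3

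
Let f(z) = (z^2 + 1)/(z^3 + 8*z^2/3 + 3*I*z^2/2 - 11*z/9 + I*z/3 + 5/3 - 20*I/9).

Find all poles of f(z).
The singularities of f are the zeros of the denominator. Factoring,
  z^3 + 8*z^2/3 + 3*I*z^2/2 - 11*z/9 + I*z/3 + 5/3 - 20*I/9 = (z + 3 + I)*(z - 2/3 - I/2)*(z + 1/3 + I)
so the candidates are z = -3 - I, z = 2/3 + I/2, z = -1/3 - I.

Check the numerator P(z) = z^2 + 1 at each one:
  P(-3 - I) = 9 + 6*I ≠ 0, so z = -3 - I is a (simple) pole.
  P(2/3 + I/2) = 43/36 + 2*I/3 ≠ 0, so z = 2/3 + I/2 is a (simple) pole.
  P(-1/3 - I) = 1/9 + 2*I/3 ≠ 0, so z = -1/3 - I is a (simple) pole.

Poles of f: {-3 - I, -1/3 - I, 2/3 + I/2}

Final answer: {-3 - I, -1/3 - I, 2/3 + I/2}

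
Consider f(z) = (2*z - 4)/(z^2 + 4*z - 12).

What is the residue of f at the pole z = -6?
Write f(z) = P(z)/Q(z) with P(z) = 2*z - 4 and Q(z) = z^2 + 4*z - 12.
The denominator factors as Q(z) = (z - 2)*(z + 6), so z = -6 is a simple zero of Q and P is analytic there; z = -6 is therefore a simple pole and
  Res(f, z₀) = P(z₀)/Q'(z₀).

Q'(z) = 2*z + 4, so Q'(-6) = -8.
P(-6) = -16.

Res(f, -6) = (-16)/(-8) = 2

Final answer: 2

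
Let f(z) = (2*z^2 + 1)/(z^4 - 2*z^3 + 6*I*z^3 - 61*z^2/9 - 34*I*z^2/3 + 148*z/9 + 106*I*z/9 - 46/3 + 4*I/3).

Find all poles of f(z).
The singularities of f are the zeros of the denominator. Factoring,
  z^4 - 2*z^3 + 6*I*z^3 - 61*z^2/9 - 34*I*z^2/3 + 148*z/9 + 106*I*z/9 - 46/3 + 4*I/3 = (z + 3*I)*(z - 1 - I)*(z - 2/3 + I)*(z - 1/3 + 3*I)
so the candidates are z = -3*I, z = 1 + I, z = 2/3 - I, z = 1/3 - 3*I.

Check the numerator P(z) = 2*z^2 + 1 at each one:
  P(-3*I) = -17 ≠ 0, so z = -3*I is a (simple) pole.
  P(1 + I) = 1 + 4*I ≠ 0, so z = 1 + I is a (simple) pole.
  P(2/3 - I) = -1/9 - 8*I/3 ≠ 0, so z = 2/3 - I is a (simple) pole.
  P(1/3 - 3*I) = -151/9 - 4*I ≠ 0, so z = 1/3 - 3*I is a (simple) pole.

Poles of f: {-3*I, 1/3 - 3*I, 2/3 - I, 1 + I}

Final answer: {-3*I, 1/3 - 3*I, 2/3 - I, 1 + I}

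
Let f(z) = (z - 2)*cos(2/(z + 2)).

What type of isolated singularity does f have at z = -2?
Let u = z + 2. Then
  cos(2/u) = Σ_{k≥0} (-1)^k (2)^(2k)/((2k)!·u^(2k)) = 1 - 2/u^2 + 2/(3*u^4) + ...
which has infinitely many negative powers of u, so cos(2/(z + 2)) has an essential singularity at z = -2.
The extra factor z - 2 is a nonzero polynomial; if the product had at most a pole at z = -2, dividing by that polynomial would leave cos(2/(z + 2)) with at most a pole too — contradiction. (Equivalently, the product's Laurent series still has infinitely many negative powers.)
So the singularity is essential.

Final answer: essential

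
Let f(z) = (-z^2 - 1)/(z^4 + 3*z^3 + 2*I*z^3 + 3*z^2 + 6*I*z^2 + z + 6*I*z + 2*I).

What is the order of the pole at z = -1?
Factor the denominator:
  z^4 + 3*z^3 + 2*I*z^3 + 3*z^2 + 6*I*z^2 + z + 6*I*z + 2*I = (z + 1)^3*(z + 2*I)

The numerator P(z) = -z^2 - 1 has P(-1) = -2 ≠ 0, so no factor of (z + 1) cancels.
Near z = -1 we can therefore write f(z) = g(z)/(z + 1)^3 with g analytic at -1 and g(-1) ≠ 0 (g is the numerator divided by the remaining denominator factors).

Hence z = -1 is a pole of order 3.

Final answer: 3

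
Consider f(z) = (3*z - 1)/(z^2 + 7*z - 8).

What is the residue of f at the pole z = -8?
Write f(z) = P(z)/Q(z) with P(z) = 3*z - 1 and Q(z) = z^2 + 7*z - 8.
The denominator factors as Q(z) = (z + 8)*(z - 1), so z = -8 is a simple zero of Q and P is analytic there; z = -8 is therefore a simple pole and
  Res(f, z₀) = P(z₀)/Q'(z₀).

Q'(z) = 2*z + 7, so Q'(-8) = -9.
P(-8) = -25.

Res(f, -8) = (-25)/(-9) = 25/9

Final answer: 25/9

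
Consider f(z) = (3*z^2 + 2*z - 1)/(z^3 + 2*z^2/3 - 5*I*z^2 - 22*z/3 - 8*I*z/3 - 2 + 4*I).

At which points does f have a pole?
{-1 + I, 3*I, 1/3 + I}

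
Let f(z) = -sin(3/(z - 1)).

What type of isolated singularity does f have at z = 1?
Let u = z - 1. Then
  sin(3/u) = Σ_{k≥0} (-1)^k (3)^(2k+1)/((2k+1)!·u^(2k+1)) = 3/u - 9/(2*u^3) + 81/(40*u^5) + ...
which has infinitely many negative powers of u, so sin(3/(z - 1)) has an essential singularity at z = 1.
So the singularity is essential.

Final answer: essential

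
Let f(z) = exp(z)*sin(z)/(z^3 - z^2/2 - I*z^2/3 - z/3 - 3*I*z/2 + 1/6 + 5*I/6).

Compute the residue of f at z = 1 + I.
Write f(z) = P(z)/Q(z) with P(z) = exp(z)*sin(z) and Q(z) = z^3 - z^2/2 - I*z^2/3 - z/3 - 3*I*z/2 + 1/6 + 5*I/6.
The denominator factors as Q(z) = (z + 1 + 2*I/3)*(z - 1/2)*(z - 1 - I), so z = 1 + I is a simple zero of Q and P is analytic there; z = 1 + I is therefore a simple pole and
  Res(f, z₀) = P(z₀)/Q'(z₀).

Q'(z) = 3*z^2 - z - 2*I*z/3 - 1/3 - 3*I/2, so Q'(1 + I) = -2/3 + 17*I/6.
P(1 + I) = exp(1 + I)*sin(1 + I).

Res(f, 1 + I) = (exp(1 + I)*sin(1 + I))/(-2/3 + 17*I/6) = (-24/305 - 102*I/305)*exp(1 + I)*sin(1 + I)

Final answer: (-24/305 - 102*I/305)*exp(1 + I)*sin(1 + I)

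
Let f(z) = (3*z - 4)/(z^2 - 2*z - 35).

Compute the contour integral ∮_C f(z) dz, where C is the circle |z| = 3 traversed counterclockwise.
0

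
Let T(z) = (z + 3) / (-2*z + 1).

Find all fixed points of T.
T(z) = z means z + 3 = z*(-2*z + 1), i.e.
  -2*z^2 - 3 = 0.
Discriminant: (0)^2 - 4*(-2)*(-3) = -24, so the roots are complex conjugates.
  z = (0 ± I*sqrt(24))/(2*(-2))
Fixed points: {-sqrt(6)*I/2, sqrt(6)*I/2}

Final answer: {-sqrt(6)*I/2, sqrt(6)*I/2}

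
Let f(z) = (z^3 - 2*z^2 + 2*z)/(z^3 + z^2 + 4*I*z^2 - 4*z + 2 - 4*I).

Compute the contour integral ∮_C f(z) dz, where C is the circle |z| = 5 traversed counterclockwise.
By the residue theorem, ∮_C f(z) dz = 2πi · (sum of the residues of f at the poles inside |z| = 5).

The denominator factors as (z + 1 + 3*I)*(z + 1 + I)*(z - 1), so the singularities of f are simple poles at z = -1 - 3*I, z = -1 - I, z = 1.
  |-1 - 3*I|² = 10 < 25 = 5², so this pole is inside the contour.
  |-1 - I|² = 2 < 25 = 5², so this pole is inside the contour.
  |1|² = 1 < 25 = 5², so this pole is inside the contour.

With P(z) = z^3 - 2*z^2 + 2*z and Q(z) = z^3 + z^2 + 4*I*z^2 - 4*z + 2 - 4*I, each pole is simple, so Res(f, z₀) = P(z₀)/Q'(z₀) with Q'(z) = 3*z^2 + 2*z + 8*I*z - 4.
  Res(f, -1 - 3*I) = P(-1 - 3*I)/Q'(-1 - 3*I) = (40)/(-6 + 4*I) = -60/13 - 40*I/13
  Res(f, -1 - I) = P(-1 - I)/Q'(-1 - I) = (-8*I)/(2 - 4*I) = 8/5 - 4*I/5
  Res(f, 1) = P(1)/Q'(1) = (1)/(1 + 8*I) = 1/65 - 8*I/65

Sum of residues inside C: -3 - 4*I
∮_C f(z) dz = 2πi · (-3 - 4*I) = pi*(8 - 6*I)

Final answer: pi*(8 - 6*I)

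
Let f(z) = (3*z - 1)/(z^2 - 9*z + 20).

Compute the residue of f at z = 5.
Write f(z) = P(z)/Q(z) with P(z) = 3*z - 1 and Q(z) = z^2 - 9*z + 20.
The denominator factors as Q(z) = (z - 5)*(z - 4), so z = 5 is a simple zero of Q and P is analytic there; z = 5 is therefore a simple pole and
  Res(f, z₀) = P(z₀)/Q'(z₀).

Q'(z) = 2*z - 9, so Q'(5) = 1.
P(5) = 14.

Res(f, 5) = (14)/(1) = 14

Final answer: 14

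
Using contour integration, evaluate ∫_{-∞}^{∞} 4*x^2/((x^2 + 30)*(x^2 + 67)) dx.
4*pi*(-sqrt(30) + sqrt(67))/37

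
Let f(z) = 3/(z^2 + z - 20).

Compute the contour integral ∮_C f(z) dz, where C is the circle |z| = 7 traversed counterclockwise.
By the residue theorem, ∮_C f(z) dz = 2πi · (sum of the residues of f at the poles inside |z| = 7).

The denominator factors as (z - 4)*(z + 5), so the singularities of f are simple poles at z = 4, z = -5.
  |4|² = 16 < 49 = 7², so this pole is inside the contour.
  |-5|² = 25 < 49 = 7², so this pole is inside the contour.

With P(z) = 3 and Q(z) = z^2 + z - 20, each pole is simple, so Res(f, z₀) = P(z₀)/Q'(z₀) with Q'(z) = 2*z + 1.
  Res(f, 4) = P(4)/Q'(4) = (3)/(9) = 1/3
  Res(f, -5) = P(-5)/Q'(-5) = (3)/(-9) = -1/3

Sum of residues inside C: 0
∮_C f(z) dz = 2πi · (0) = 0

Final answer: 0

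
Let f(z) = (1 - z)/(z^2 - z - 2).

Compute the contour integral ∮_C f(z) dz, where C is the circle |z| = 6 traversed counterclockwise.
By the residue theorem, ∮_C f(z) dz = 2πi · (sum of the residues of f at the poles inside |z| = 6).

The denominator factors as (z + 1)*(z - 2), so the singularities of f are simple poles at z = -1, z = 2.
  |-1|² = 1 < 36 = 6², so this pole is inside the contour.
  |2|² = 4 < 36 = 6², so this pole is inside the contour.

With P(z) = 1 - z and Q(z) = z^2 - z - 2, each pole is simple, so Res(f, z₀) = P(z₀)/Q'(z₀) with Q'(z) = 2*z - 1.
  Res(f, -1) = P(-1)/Q'(-1) = (2)/(-3) = -2/3
  Res(f, 2) = P(2)/Q'(2) = (-1)/(3) = -1/3

Sum of residues inside C: -1
∮_C f(z) dz = 2πi · (-1) = -2*I*pi

Final answer: -2*I*pi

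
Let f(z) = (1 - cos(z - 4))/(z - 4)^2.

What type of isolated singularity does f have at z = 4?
removable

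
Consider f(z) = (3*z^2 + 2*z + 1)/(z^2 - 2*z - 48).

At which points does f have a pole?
The singularities of f are the zeros of the denominator. Factoring,
  z^2 - 2*z - 48 = (z - 8)*(z + 6)
so the candidates are z = 8, z = -6.

Check the numerator P(z) = 3*z^2 + 2*z + 1 at each one:
  P(8) = 209 ≠ 0, so z = 8 is a (simple) pole.
  P(-6) = 97 ≠ 0, so z = -6 is a (simple) pole.

Poles of f: {-6, 8}

Final answer: {-6, 8}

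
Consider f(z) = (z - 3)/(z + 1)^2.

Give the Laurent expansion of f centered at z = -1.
-4/(z + 1)^2 + 1/(z + 1)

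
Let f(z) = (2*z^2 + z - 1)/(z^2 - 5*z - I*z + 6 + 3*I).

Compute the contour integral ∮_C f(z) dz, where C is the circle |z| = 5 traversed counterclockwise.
By the residue theorem, ∮_C f(z) dz = 2πi · (sum of the residues of f at the poles inside |z| = 5).

The denominator factors as (z - 2 - I)*(z - 3), so the singularities of f are simple poles at z = 2 + I, z = 3.
  |2 + I|² = 5 < 25 = 5², so this pole is inside the contour.
  |3|² = 9 < 25 = 5², so this pole is inside the contour.

With P(z) = 2*z^2 + z - 1 and Q(z) = z^2 - 5*z - I*z + 6 + 3*I, each pole is simple, so Res(f, z₀) = P(z₀)/Q'(z₀) with Q'(z) = 2*z - 5 - I.
  Res(f, 2 + I) = P(2 + I)/Q'(2 + I) = (7 + 9*I)/(-1 + I) = 1 - 8*I
  Res(f, 3) = P(3)/Q'(3) = (20)/(1 - I) = 10 + 10*I

Sum of residues inside C: 11 + 2*I
∮_C f(z) dz = 2πi · (11 + 2*I) = pi*(-4 + 22*I)

Final answer: pi*(-4 + 22*I)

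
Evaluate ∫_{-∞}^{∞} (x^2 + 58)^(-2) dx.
Let f(z) = (z^2 + 58)^(-2). The denominator has no real zeros and deg Q - deg P = 4 ≥ 2, so the integral of f over the upper semicircle |z| = R tends to 0 as R → ∞. Closing the contour in the upper half-plane,
  ∫_{-∞}^{∞} f(x) dx = 2πi · Σ Res(f, z_k)  over the poles with Im z_k > 0.

Zeros of the denominator: z^2 + 58 = 0 gives z = ±sqrt(58)*I.
Upper half-plane: z = sqrt(58)*I (a pole of order 2).

Write f(z) = g(z)/(z - sqrt(58)*I)^2 with g(z) = (z + sqrt(58)*I)^(-2). For a double pole, Res(f, z₀) = g'(z₀):
  g'(z) = -2/(z + sqrt(58)*I)^3
  Res(f, sqrt(58)*I) = g'(sqrt(58)*I) = -sqrt(58)*I/13456

∫_{-∞}^{∞} f(x) dx = 2πi · (-sqrt(58)*I/13456) = sqrt(58)*pi/6728

Final answer: sqrt(58)*pi/6728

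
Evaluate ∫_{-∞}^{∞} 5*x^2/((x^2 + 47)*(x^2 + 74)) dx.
5*pi*(-sqrt(47) + sqrt(74))/27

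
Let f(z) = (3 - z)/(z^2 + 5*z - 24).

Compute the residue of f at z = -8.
-1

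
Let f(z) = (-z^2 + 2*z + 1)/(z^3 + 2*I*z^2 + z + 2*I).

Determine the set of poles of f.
The singularities of f are the zeros of the denominator. Factoring,
  z^3 + 2*I*z^2 + z + 2*I = (z + I)*(z + 2*I)*(z - I)
so the candidates are z = -I, z = -2*I, z = I.

Check the numerator P(z) = -z^2 + 2*z + 1 at each one:
  P(-I) = 2 - 2*I ≠ 0, so z = -I is a (simple) pole.
  P(-2*I) = 5 - 4*I ≠ 0, so z = -2*I is a (simple) pole.
  P(I) = 2 + 2*I ≠ 0, so z = I is a (simple) pole.

Poles of f: {-2*I, -I, I}

Final answer: {-2*I, -I, I}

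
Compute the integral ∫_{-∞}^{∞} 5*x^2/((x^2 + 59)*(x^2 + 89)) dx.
Let f(z) = 5*z^2/((z^2 + 59)*(z^2 + 89)). The denominator has no real zeros and deg Q - deg P = 2 ≥ 2, so the integral of f over the upper semicircle |z| = R tends to 0 as R → ∞. Closing the contour in the upper half-plane,
  ∫_{-∞}^{∞} f(x) dx = 2πi · Σ Res(f, z_k)  over the poles with Im z_k > 0.

Zeros of the denominator: z^2 + 59 = 0 gives z = ±sqrt(59)*I; z^2 + 89 = 0 gives z = ±sqrt(89)*I.
Upper half-plane: z = sqrt(59)*I, z = sqrt(89)*I (simple).

Each pole is a simple zero of Q(z) = z^4 + 148*z^2 + 5251, so Res(f, z₀) = P(z₀)/Q'(z₀) with P(z) = 5*z^2, Q'(z) = 4*z^3 + 296*z:
  Res(f, sqrt(59)*I) = (-295)/(60*sqrt(59)*I) = sqrt(59)*I/12
  Res(f, sqrt(89)*I) = (-445)/(-60*sqrt(89)*I) = -sqrt(89)*I/12

Sum of residues: I*(-sqrt(89) + sqrt(59))/12
∫_{-∞}^{∞} f(x) dx = 2πi · (I*(-sqrt(89) + sqrt(59))/12) = pi*(-sqrt(59) + sqrt(89))/6

Final answer: pi*(-sqrt(59) + sqrt(89))/6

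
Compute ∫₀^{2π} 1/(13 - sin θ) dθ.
Call the integral J. The integrand is 2π-periodic and we integrate over a full period, so shifting θ does not change the value (θ → θ + π/2 turns sin θ into cos θ; θ → θ + π flips the sign of the trig term). Hence
  J = ∫₀^{2π} dθ/(13 + cos θ).
Put z = e^{iθ}: then cos θ = (z + 1/z)/2, dθ = dz/(iz), and z runs once counterclockwise around |z| = 1:
  J = ∮_{|z|=1} 1/(13 + (z + 1/z)/2) · dz/(iz) = (2/i) ∮_{|z|=1} dz/(z^2 + 26*z + 1).
The roots of z^2 + 26*z + 1 are z = (-13 ± sqrt(13^2 - 1^2)), with sqrt(168) = 2*sqrt(42); their product is 1, so only z₊ = -13 + 2*sqrt(42) lies inside the unit circle (z₋ = -13 - 2*sqrt(42) lies outside).
z₊ is a simple zero of q(z) = z^2 + 26*z + 1, so Res(1/q, z₊) = 1/q'(z₊) with q'(z) = 2*z + 26; and q'(z₊) = (z₊ - z₋) = 4*sqrt(42).
Therefore J = (2/i) · 2πi · 1/(4*sqrt(42)) = 2*pi/(2*sqrt(42)) = sqrt(42)*pi/42

Final answer: sqrt(42)*pi/42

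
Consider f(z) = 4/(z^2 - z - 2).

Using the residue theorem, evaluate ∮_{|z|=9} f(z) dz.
By the residue theorem, ∮_C f(z) dz = 2πi · (sum of the residues of f at the poles inside |z| = 9).

The denominator factors as (z - 2)*(z + 1), so the singularities of f are simple poles at z = 2, z = -1.
  |2|² = 4 < 81 = 9², so this pole is inside the contour.
  |-1|² = 1 < 81 = 9², so this pole is inside the contour.

With P(z) = 4 and Q(z) = z^2 - z - 2, each pole is simple, so Res(f, z₀) = P(z₀)/Q'(z₀) with Q'(z) = 2*z - 1.
  Res(f, 2) = P(2)/Q'(2) = (4)/(3) = 4/3
  Res(f, -1) = P(-1)/Q'(-1) = (4)/(-3) = -4/3

Sum of residues inside C: 0
∮_C f(z) dz = 2πi · (0) = 0

Final answer: 0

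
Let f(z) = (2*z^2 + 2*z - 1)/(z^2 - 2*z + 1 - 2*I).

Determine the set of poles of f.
{-I, 2 + I}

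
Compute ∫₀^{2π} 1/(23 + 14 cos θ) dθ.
Let J = ∫₀^{2π} dθ/(23 + 14 cos θ).
Put z = e^{iθ}: then cos θ = (z + 1/z)/2, dθ = dz/(iz), and z runs once counterclockwise around |z| = 1:
  J = ∮_{|z|=1} 1/(23 + 14*(z + 1/z)/2) · dz/(iz) = (2/i) ∮_{|z|=1} dz/(14*z^2 + 46*z + 14).
The roots of 14*z^2 + 46*z + 14 are z = (-23 ± sqrt(23^2 - 14^2))/14, with sqrt(333) = 3*sqrt(37); their product is 1, so only z₊ = -23/14 + 3*sqrt(37)/14 lies inside the unit circle (z₋ = -23/14 - 3*sqrt(37)/14 lies outside).
z₊ is a simple zero of q(z) = 14*z^2 + 46*z + 14, so Res(1/q, z₊) = 1/q'(z₊) with q'(z) = 28*z + 46; and q'(z₊) = 14*(z₊ - z₋) = 6*sqrt(37).
Therefore J = (2/i) · 2πi · 1/(6*sqrt(37)) = 2*pi/(3*sqrt(37)) = 2*sqrt(37)*pi/111

Final answer: 2*sqrt(37)*pi/111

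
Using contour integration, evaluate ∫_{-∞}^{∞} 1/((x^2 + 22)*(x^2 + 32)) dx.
Let f(z) = 1/((z^2 + 22)*(z^2 + 32)). The denominator has no real zeros and deg Q - deg P = 4 ≥ 2, so the integral of f over the upper semicircle |z| = R tends to 0 as R → ∞. Closing the contour in the upper half-plane,
  ∫_{-∞}^{∞} f(x) dx = 2πi · Σ Res(f, z_k)  over the poles with Im z_k > 0.

Zeros of the denominator: z^2 + 22 = 0 gives z = ±sqrt(22)*I; z^2 + 32 = 0 gives z = ±4*sqrt(2)*I.
Upper half-plane: z = 4*sqrt(2)*I, z = sqrt(22)*I (simple).

Each pole is a simple zero of Q(z) = z^4 + 54*z^2 + 704, so Res(f, z₀) = P(z₀)/Q'(z₀) with P(z) = 1, Q'(z) = 4*z^3 + 108*z:
  Res(f, 4*sqrt(2)*I) = (1)/(-80*sqrt(2)*I) = sqrt(2)*I/160
  Res(f, sqrt(22)*I) = (1)/(20*sqrt(22)*I) = -sqrt(22)*I/440

Sum of residues: I*(-sqrt(22)/440 + sqrt(2)/160)
∫_{-∞}^{∞} f(x) dx = 2πi · (I*(-sqrt(22)/440 + sqrt(2)/160)) = pi*(-11*sqrt(2) + 4*sqrt(22))/880

Final answer: pi*(-11*sqrt(2) + 4*sqrt(22))/880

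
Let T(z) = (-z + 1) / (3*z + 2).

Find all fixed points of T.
{-sqrt(21)/6 - 1/2, -1/2 + sqrt(21)/6}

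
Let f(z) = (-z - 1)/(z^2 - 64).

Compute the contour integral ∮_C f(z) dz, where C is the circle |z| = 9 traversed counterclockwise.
By the residue theorem, ∮_C f(z) dz = 2πi · (sum of the residues of f at the poles inside |z| = 9).

The denominator factors as (z - 8)*(z + 8), so the singularities of f are simple poles at z = 8, z = -8.
  |8|² = 64 < 81 = 9², so this pole is inside the contour.
  |-8|² = 64 < 81 = 9², so this pole is inside the contour.

With P(z) = -z - 1 and Q(z) = z^2 - 64, each pole is simple, so Res(f, z₀) = P(z₀)/Q'(z₀) with Q'(z) = 2*z.
  Res(f, 8) = P(8)/Q'(8) = (-9)/(16) = -9/16
  Res(f, -8) = P(-8)/Q'(-8) = (7)/(-16) = -7/16

Sum of residues inside C: -1
∮_C f(z) dz = 2πi · (-1) = -2*I*pi

Final answer: -2*I*pi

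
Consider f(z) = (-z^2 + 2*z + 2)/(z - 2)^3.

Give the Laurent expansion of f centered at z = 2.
Put w = z - (2), i.e. z = w + 2. The denominator is w^3, so it suffices to rewrite the numerator in powers of w.

P(z) = -z^2 + 2*z + 2
P(w + 2) = 2 - 2*w - w^2

Dividing each term by w^3:
  f = 2/w^3 - 2/w^2 - 1/w

Substituting back w = z - 2:
  f(z) = 2/(z - 2)^3 - 2/(z - 2)^2 - 1/(z - 2)

The series is finite because the numerator is a polynomial; the negative powers form the principal part, and the coefficient of 1/(z - 2) gives Res(f, 2) = -1.

Final answer: 2/(z - 2)^3 - 2/(z - 2)^2 - 1/(z - 2)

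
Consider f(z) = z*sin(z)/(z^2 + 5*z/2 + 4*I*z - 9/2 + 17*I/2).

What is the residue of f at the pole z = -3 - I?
Write f(z) = P(z)/Q(z) with P(z) = z*sin(z) and Q(z) = z^2 + 5*z/2 + 4*I*z - 9/2 + 17*I/2.
The denominator factors as Q(z) = (z + 3 + I)*(z - 1/2 + 3*I), so z = -3 - I is a simple zero of Q and P is analytic there; z = -3 - I is therefore a simple pole and
  Res(f, z₀) = P(z₀)/Q'(z₀).

Q'(z) = 2*z + 5/2 + 4*I, so Q'(-3 - I) = -7/2 + 2*I.
P(-3 - I) = (3 + I)*sin(3 + I).

Res(f, -3 - I) = ((3 + I)*sin(3 + I))/(-7/2 + 2*I) = (-34/65 - 38*I/65)*sin(3 + I)

Final answer: (-34/65 - 38*I/65)*sin(3 + I)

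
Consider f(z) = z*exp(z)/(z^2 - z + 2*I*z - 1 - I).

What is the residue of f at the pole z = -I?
Write f(z) = P(z)/Q(z) with P(z) = z*exp(z) and Q(z) = z^2 - z + 2*I*z - 1 - I.
The denominator factors as Q(z) = (z + I)*(z - 1 + I), so z = -I is a simple zero of Q and P is analytic there; z = -I is therefore a simple pole and
  Res(f, z₀) = P(z₀)/Q'(z₀).

Q'(z) = 2*z - 1 + 2*I, so Q'(-I) = -1.
P(-I) = -I*exp(-I).

Res(f, -I) = (-I*exp(-I))/(-1) = I*exp(-I)

Final answer: I*exp(-I)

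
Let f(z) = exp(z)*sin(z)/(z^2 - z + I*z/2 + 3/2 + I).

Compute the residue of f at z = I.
Write f(z) = P(z)/Q(z) with P(z) = exp(z)*sin(z) and Q(z) = z^2 - z + I*z/2 + 3/2 + I.
The denominator factors as Q(z) = (z - 1 + 3*I/2)*(z - I), so z = I is a simple zero of Q and P is analytic there; z = I is therefore a simple pole and
  Res(f, z₀) = P(z₀)/Q'(z₀).

Q'(z) = 2*z - 1 + I/2, so Q'(I) = -1 + 5*I/2.
P(I) = I*exp(I)*sinh(1).

Res(f, I) = (I*exp(I)*sinh(1))/(-1 + 5*I/2) = (10/29 - 4*I/29)*exp(I)*sinh(1)

Final answer: (10/29 - 4*I/29)*exp(I)*sinh(1)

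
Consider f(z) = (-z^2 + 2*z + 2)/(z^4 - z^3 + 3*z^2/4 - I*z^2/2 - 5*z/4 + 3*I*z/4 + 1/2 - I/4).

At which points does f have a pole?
The singularities of f are the zeros of the denominator. Factoring,
  z^4 - z^3 + 3*z^2/4 - I*z^2/2 - 5*z/4 + 3*I*z/4 + 1/2 - I/4 = (z - 1/2)*(z - 1)*(z - I)*(z + 1/2 + I)
so the candidates are z = 1/2, z = 1, z = I, z = -1/2 - I.

Check the numerator P(z) = -z^2 + 2*z + 2 at each one:
  P(1/2) = 11/4 ≠ 0, so z = 1/2 is a (simple) pole.
  P(1) = 3 ≠ 0, so z = 1 is a (simple) pole.
  P(I) = 3 + 2*I ≠ 0, so z = I is a (simple) pole.
  P(-1/2 - I) = 7/4 - 3*I ≠ 0, so z = -1/2 - I is a (simple) pole.

Poles of f: {-1/2 - I, I, 1/2, 1}

Final answer: {-1/2 - I, I, 1/2, 1}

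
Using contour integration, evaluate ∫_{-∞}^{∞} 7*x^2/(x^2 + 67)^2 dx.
Let f(z) = 7*z^2/(z^2 + 67)^2. The denominator has no real zeros and deg Q - deg P = 2 ≥ 2, so the integral of f over the upper semicircle |z| = R tends to 0 as R → ∞. Closing the contour in the upper half-plane,
  ∫_{-∞}^{∞} f(x) dx = 2πi · Σ Res(f, z_k)  over the poles with Im z_k > 0.

Zeros of the denominator: z^2 + 67 = 0 gives z = ±sqrt(67)*I.
Upper half-plane: z = sqrt(67)*I (a pole of order 2).

Write f(z) = g(z)/(z - sqrt(67)*I)^2 with g(z) = 7*z^2/(z + sqrt(67)*I)^2. For a double pole, Res(f, z₀) = g'(z₀):
  g'(z) = 14*sqrt(67)*I*z/(z + sqrt(67)*I)^3
  Res(f, sqrt(67)*I) = g'(sqrt(67)*I) = -7*sqrt(67)*I/268

∫_{-∞}^{∞} f(x) dx = 2πi · (-7*sqrt(67)*I/268) = 7*sqrt(67)*pi/134

Final answer: 7*sqrt(67)*pi/134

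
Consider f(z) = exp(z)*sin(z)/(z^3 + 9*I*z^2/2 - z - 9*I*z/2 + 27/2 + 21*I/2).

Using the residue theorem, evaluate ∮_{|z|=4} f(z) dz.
By the residue theorem, ∮_C f(z) dz = 2πi · (sum of the residues of f at the poles inside |z| = 4).

The denominator factors as (z + 1 + 3*I)*(z - 1 - 3*I/2)*(z + 3*I), so the singularities of f are simple poles at z = -1 - 3*I, z = 1 + 3*I/2, z = -3*I.
  |-1 - 3*I|² = 10 < 16 = 4², so this pole is inside the contour.
  |1 + 3*I/2|² = 13/4 < 16 = 4², so this pole is inside the contour.
  |-3*I|² = 9 < 16 = 4², so this pole is inside the contour.

With P(z) = exp(z)*sin(z) and Q(z) = z^3 + 9*I*z^2/2 - z - 9*I*z/2 + 27/2 + 21*I/2, each pole is simple, so Res(f, z₀) = P(z₀)/Q'(z₀) with Q'(z) = 3*z^2 + 9*I*z - 1 - 9*I/2.
  Res(f, -1 - 3*I) = P(-1 - 3*I)/Q'(-1 - 3*I) = (-exp(-1 - 3*I)*sin(1 + 3*I))/(2 + 9*I/2) = (-8/97 + 18*I/97)*exp(-1 - 3*I)*sin(1 + 3*I)
  Res(f, 1 + 3*I/2) = P(1 + 3*I/2)/Q'(1 + 3*I/2) = (exp(1 + 3*I/2)*sin(1 + 3*I/2))/(-73/4 + 27*I/2) = (-292/8245 - 216*I/8245)*exp(1 + 3*I/2)*sin(1 + 3*I/2)
  Res(f, -3*I) = P(-3*I)/Q'(-3*I) = (-I*exp(-3*I)*sinh(3))/(-1 - 9*I/2) = (18/85 + 4*I/85)*exp(-3*I)*sinh(3)

Sum of residues inside C: (18/85 + 4*I/85)*exp(-3*I)*sinh(3) + (-8/97 + 18*I/97)*exp(-1 - 3*I)*sin(1 + 3*I) + (-292/8245 - 216*I/8245)*exp(1 + 3*I/2)*sin(1 + 3*I/2)
∮_C f(z) dz = 2πi · ((18/85 + 4*I/85)*exp(-3*I)*sinh(3) + (-8/97 + 18*I/97)*exp(-1 - 3*I)*sin(1 + 3*I) + (-292/8245 - 216*I/8245)*exp(1 + 3*I/2)*sin(1 + 3*I/2)) = pi*(-8/85 + 36*I/85)*exp(-3*I)*sinh(3) + pi*(432/8245 - 584*I/8245)*exp(1 + 3*I/2)*sin(1 + 3*I/2) + pi*(-36/97 - 16*I/97)*exp(-1 - 3*I)*sin(1 + 3*I)

Final answer: pi*(-8/85 + 36*I/85)*exp(-3*I)*sinh(3) + pi*(432/8245 - 584*I/8245)*exp(1 + 3*I/2)*sin(1 + 3*I/2) + pi*(-36/97 - 16*I/97)*exp(-1 - 3*I)*sin(1 + 3*I)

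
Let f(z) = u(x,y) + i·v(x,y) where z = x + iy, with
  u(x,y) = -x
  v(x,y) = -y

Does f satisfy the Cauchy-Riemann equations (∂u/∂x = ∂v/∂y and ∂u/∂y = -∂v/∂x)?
∂u/∂x = -1
∂v/∂y = -1
∂u/∂y = 0
∂v/∂x = 0
∂u/∂x = ∂v/∂y and ∂u/∂y = -∂v/∂x hold identically; f is analytic.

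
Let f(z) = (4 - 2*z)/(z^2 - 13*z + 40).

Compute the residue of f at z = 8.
-4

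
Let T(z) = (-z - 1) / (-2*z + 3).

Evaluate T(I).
-1/13 - 5*I/13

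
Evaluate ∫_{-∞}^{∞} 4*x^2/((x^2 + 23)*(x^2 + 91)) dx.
Let f(z) = 4*z^2/((z^2 + 23)*(z^2 + 91)). The denominator has no real zeros and deg Q - deg P = 2 ≥ 2, so the integral of f over the upper semicircle |z| = R tends to 0 as R → ∞. Closing the contour in the upper half-plane,
  ∫_{-∞}^{∞} f(x) dx = 2πi · Σ Res(f, z_k)  over the poles with Im z_k > 0.

Zeros of the denominator: z^2 + 91 = 0 gives z = ±sqrt(91)*I; z^2 + 23 = 0 gives z = ±sqrt(23)*I.
Upper half-plane: z = sqrt(23)*I, z = sqrt(91)*I (simple).

Each pole is a simple zero of Q(z) = z^4 + 114*z^2 + 2093, so Res(f, z₀) = P(z₀)/Q'(z₀) with P(z) = 4*z^2, Q'(z) = 4*z^3 + 228*z:
  Res(f, sqrt(23)*I) = (-92)/(136*sqrt(23)*I) = sqrt(23)*I/34
  Res(f, sqrt(91)*I) = (-364)/(-136*sqrt(91)*I) = -sqrt(91)*I/34

Sum of residues: I*(-sqrt(91) + sqrt(23))/34
∫_{-∞}^{∞} f(x) dx = 2πi · (I*(-sqrt(91) + sqrt(23))/34) = pi*(-sqrt(23) + sqrt(91))/17

Final answer: pi*(-sqrt(23) + sqrt(91))/17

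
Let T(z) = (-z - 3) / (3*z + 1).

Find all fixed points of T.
T(z) = z means -z - 3 = z*(3*z + 1), i.e.
  3*z^2 + 2*z + 3 = 0.
Discriminant: (2)^2 - 4*(3)*(3) = -32, so the roots are complex conjugates.
  z = (-2 ± I*sqrt(32))/(2*(3))
Fixed points: {-1/3 - 2*sqrt(2)*I/3, -1/3 + 2*sqrt(2)*I/3}

Final answer: {-1/3 - 2*sqrt(2)*I/3, -1/3 + 2*sqrt(2)*I/3}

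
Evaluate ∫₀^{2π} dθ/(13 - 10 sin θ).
Call the integral J. The integrand is 2π-periodic and we integrate over a full period, so shifting θ does not change the value (θ → θ + π/2 turns sin θ into cos θ; θ → θ + π flips the sign of the trig term). Hence
  J = ∫₀^{2π} dθ/(13 + 10 cos θ).
Put z = e^{iθ}: then cos θ = (z + 1/z)/2, dθ = dz/(iz), and z runs once counterclockwise around |z| = 1:
  J = ∮_{|z|=1} 1/(13 + 10*(z + 1/z)/2) · dz/(iz) = (2/i) ∮_{|z|=1} dz/(10*z^2 + 26*z + 10).
The roots of 10*z^2 + 26*z + 10 are z = (-13 ± sqrt(13^2 - 10^2))/10, with sqrt(69) = sqrt(69); their product is 1, so only z₊ = -13/10 + sqrt(69)/10 lies inside the unit circle (z₋ = -13/10 - sqrt(69)/10 lies outside).
z₊ is a simple zero of q(z) = 10*z^2 + 26*z + 10, so Res(1/q, z₊) = 1/q'(z₊) with q'(z) = 20*z + 26; and q'(z₊) = 10*(z₊ - z₋) = 2*sqrt(69).
Therefore J = (2/i) · 2πi · 1/(2*sqrt(69)) = 2*pi/(sqrt(69)) = 2*sqrt(69)*pi/69

Final answer: 2*sqrt(69)*pi/69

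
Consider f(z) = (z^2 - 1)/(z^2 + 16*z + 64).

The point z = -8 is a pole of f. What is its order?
Factor the denominator:
  z^2 + 16*z + 64 = (z + 8)^2

The numerator P(z) = z^2 - 1 has P(-8) = 63 ≠ 0, so no factor of (z + 8) cancels.
Near z = -8 we can therefore write f(z) = g(z)/(z + 8)^2 with g analytic at -8 and g(-8) ≠ 0 (g is just the numerator).

Hence z = -8 is a pole of order 2.

Final answer: 2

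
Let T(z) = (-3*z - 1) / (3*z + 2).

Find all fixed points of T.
T(z) = z means -3*z - 1 = z*(3*z + 2), i.e.
  3*z^2 + 5*z + 1 = 0.
Discriminant: (5)^2 - 4*(3)*(1) = 13, so the roots are real.
  z = (-5 ± sqrt(13))/(2*(3))
Fixed points: {-5/6 - sqrt(13)/6, -5/6 + sqrt(13)/6}

Final answer: {-5/6 - sqrt(13)/6, -5/6 + sqrt(13)/6}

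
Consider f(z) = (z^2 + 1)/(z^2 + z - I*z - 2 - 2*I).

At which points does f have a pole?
{-2, 1 + I}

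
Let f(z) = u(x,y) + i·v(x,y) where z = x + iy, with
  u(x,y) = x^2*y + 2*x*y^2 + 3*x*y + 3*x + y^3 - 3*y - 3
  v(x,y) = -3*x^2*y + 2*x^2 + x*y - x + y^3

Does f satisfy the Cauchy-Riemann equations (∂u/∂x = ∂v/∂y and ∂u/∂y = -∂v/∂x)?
∂u/∂x = 2*x*y + 2*y^2 + 3*y + 3
∂v/∂y = -3*x^2 + x + 3*y^2
∂u/∂y = x^2 + 4*x*y + 3*x + 3*y^2 - 3
∂v/∂x = -6*x*y + 4*x + y - 1
∂u/∂x ≠ ∂v/∂y and ∂u/∂y ≠ -∂v/∂x; the Cauchy-Riemann equations are not satisfied, so f is not analytic.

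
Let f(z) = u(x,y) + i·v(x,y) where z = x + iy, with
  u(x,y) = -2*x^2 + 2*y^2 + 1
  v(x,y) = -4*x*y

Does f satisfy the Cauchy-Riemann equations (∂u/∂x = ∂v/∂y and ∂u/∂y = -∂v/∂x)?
∂u/∂x = -4*x
∂v/∂y = -4*x
∂u/∂y = 4*y
∂v/∂x = -4*y
∂u/∂x = ∂v/∂y and ∂u/∂y = -∂v/∂x hold identically; f is analytic.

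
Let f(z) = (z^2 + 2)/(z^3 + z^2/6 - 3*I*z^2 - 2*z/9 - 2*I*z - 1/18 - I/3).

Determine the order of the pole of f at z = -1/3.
2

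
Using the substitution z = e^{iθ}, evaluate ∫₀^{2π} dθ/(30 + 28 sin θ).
Call the integral J. The integrand is 2π-periodic and we integrate over a full period, so shifting θ does not change the value (θ → θ + π/2 turns sin θ into cos θ). Hence
  J = ∫₀^{2π} dθ/(30 + 28 cos θ).
Put z = e^{iθ}: then cos θ = (z + 1/z)/2, dθ = dz/(iz), and z runs once counterclockwise around |z| = 1:
  J = ∮_{|z|=1} 1/(30 + 28*(z + 1/z)/2) · dz/(iz) = (2/i) ∮_{|z|=1} dz/(28*z^2 + 60*z + 28).
The roots of 28*z^2 + 60*z + 28 are z = (-30 ± sqrt(30^2 - 28^2))/28, with sqrt(116) = 2*sqrt(29); their product is 1, so only z₊ = -15/14 + sqrt(29)/14 lies inside the unit circle (z₋ = -15/14 - sqrt(29)/14 lies outside).
z₊ is a simple zero of q(z) = 28*z^2 + 60*z + 28, so Res(1/q, z₊) = 1/q'(z₊) with q'(z) = 56*z + 60; and q'(z₊) = 28*(z₊ - z₋) = 4*sqrt(29).
Therefore J = (2/i) · 2πi · 1/(4*sqrt(29)) = 2*pi/(2*sqrt(29)) = sqrt(29)*pi/29

Final answer: sqrt(29)*pi/29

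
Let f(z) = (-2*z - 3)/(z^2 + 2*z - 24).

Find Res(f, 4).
Write f(z) = P(z)/Q(z) with P(z) = -2*z - 3 and Q(z) = z^2 + 2*z - 24.
The denominator factors as Q(z) = (z - 4)*(z + 6), so z = 4 is a simple zero of Q and P is analytic there; z = 4 is therefore a simple pole and
  Res(f, z₀) = P(z₀)/Q'(z₀).

Q'(z) = 2*z + 2, so Q'(4) = 10.
P(4) = -11.

Res(f, 4) = (-11)/(10) = -11/10

Final answer: -11/10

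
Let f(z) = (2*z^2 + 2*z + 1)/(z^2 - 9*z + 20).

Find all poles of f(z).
The singularities of f are the zeros of the denominator. Factoring,
  z^2 - 9*z + 20 = (z - 4)*(z - 5)
so the candidates are z = 4, z = 5.

Check the numerator P(z) = 2*z^2 + 2*z + 1 at each one:
  P(4) = 41 ≠ 0, so z = 4 is a (simple) pole.
  P(5) = 61 ≠ 0, so z = 5 is a (simple) pole.

Poles of f: {4, 5}

Final answer: {4, 5}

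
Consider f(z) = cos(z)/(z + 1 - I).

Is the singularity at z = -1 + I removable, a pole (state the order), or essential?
pole of order 1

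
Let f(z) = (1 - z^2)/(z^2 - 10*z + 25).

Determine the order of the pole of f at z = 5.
2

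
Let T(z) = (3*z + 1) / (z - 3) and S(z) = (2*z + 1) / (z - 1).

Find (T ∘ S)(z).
(T ∘ S)(z) = T(S(z)) = ((3)*S(z) + (1))/((1)*S(z) + (-3)). Multiply numerator and denominator by z - 1:
  numerator:   (3)*(2*z + 1) + (1)*(z - 1) = 7*z + 2
  denominator: (1)*(2*z + 1) + (-3)*(z - 1) = -z + 4
(T ∘ S)(z) = (7*z + 2)/(-z + 4) = (-7*z - 2)/(z - 4)

Final answer: (-7*z - 2)/(z - 4)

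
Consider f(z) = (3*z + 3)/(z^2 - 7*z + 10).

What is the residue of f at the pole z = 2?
Write f(z) = P(z)/Q(z) with P(z) = 3*z + 3 and Q(z) = z^2 - 7*z + 10.
The denominator factors as Q(z) = (z - 2)*(z - 5), so z = 2 is a simple zero of Q and P is analytic there; z = 2 is therefore a simple pole and
  Res(f, z₀) = P(z₀)/Q'(z₀).

Q'(z) = 2*z - 7, so Q'(2) = -3.
P(2) = 9.

Res(f, 2) = (9)/(-3) = -3

Final answer: -3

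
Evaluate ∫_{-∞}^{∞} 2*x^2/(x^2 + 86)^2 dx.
Let f(z) = 2*z^2/(z^2 + 86)^2. The denominator has no real zeros and deg Q - deg P = 2 ≥ 2, so the integral of f over the upper semicircle |z| = R tends to 0 as R → ∞. Closing the contour in the upper half-plane,
  ∫_{-∞}^{∞} f(x) dx = 2πi · Σ Res(f, z_k)  over the poles with Im z_k > 0.

Zeros of the denominator: z^2 + 86 = 0 gives z = ±sqrt(86)*I.
Upper half-plane: z = sqrt(86)*I (a pole of order 2).

Write f(z) = g(z)/(z - sqrt(86)*I)^2 with g(z) = 2*z^2/(z + sqrt(86)*I)^2. For a double pole, Res(f, z₀) = g'(z₀):
  g'(z) = 4*sqrt(86)*I*z/(z + sqrt(86)*I)^3
  Res(f, sqrt(86)*I) = g'(sqrt(86)*I) = -sqrt(86)*I/172

∫_{-∞}^{∞} f(x) dx = 2πi · (-sqrt(86)*I/172) = sqrt(86)*pi/86

Final answer: sqrt(86)*pi/86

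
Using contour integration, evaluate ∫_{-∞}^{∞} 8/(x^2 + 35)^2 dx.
Let f(z) = 8/(z^2 + 35)^2. The denominator has no real zeros and deg Q - deg P = 4 ≥ 2, so the integral of f over the upper semicircle |z| = R tends to 0 as R → ∞. Closing the contour in the upper half-plane,
  ∫_{-∞}^{∞} f(x) dx = 2πi · Σ Res(f, z_k)  over the poles with Im z_k > 0.

Zeros of the denominator: z^2 + 35 = 0 gives z = ±sqrt(35)*I.
Upper half-plane: z = sqrt(35)*I (a pole of order 2).

Write f(z) = g(z)/(z - sqrt(35)*I)^2 with g(z) = 8/(z + sqrt(35)*I)^2. For a double pole, Res(f, z₀) = g'(z₀):
  g'(z) = -16/(z + sqrt(35)*I)^3
  Res(f, sqrt(35)*I) = g'(sqrt(35)*I) = -2*sqrt(35)*I/1225

∫_{-∞}^{∞} f(x) dx = 2πi · (-2*sqrt(35)*I/1225) = 4*sqrt(35)*pi/1225

Final answer: 4*sqrt(35)*pi/1225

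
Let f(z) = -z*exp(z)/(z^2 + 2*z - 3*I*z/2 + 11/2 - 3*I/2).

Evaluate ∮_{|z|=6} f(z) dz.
By the residue theorem, ∮_C f(z) dz = 2πi · (sum of the residues of f at the poles inside |z| = 6).

The denominator factors as (z + 1 - 3*I)*(z + 1 + 3*I/2), so the singularities of f are simple poles at z = -1 + 3*I, z = -1 - 3*I/2.
  |-1 + 3*I|² = 10 < 36 = 6², so this pole is inside the contour.
  |-1 - 3*I/2|² = 13/4 < 36 = 6², so this pole is inside the contour.

With P(z) = -z*exp(z) and Q(z) = z^2 + 2*z - 3*I*z/2 + 11/2 - 3*I/2, each pole is simple, so Res(f, z₀) = P(z₀)/Q'(z₀) with Q'(z) = 2*z + 2 - 3*I/2.
  Res(f, -1 + 3*I) = P(-1 + 3*I)/Q'(-1 + 3*I) = ((1 - 3*I)*exp(-1 + 3*I))/(9*I/2) = (-2/3 - 2*I/9)*exp(-1 + 3*I)
  Res(f, -1 - 3*I/2) = P(-1 - 3*I/2)/Q'(-1 - 3*I/2) = ((1 + 3*I/2)*exp(-1 - 3*I/2))/(-9*I/2) = (-1/3 + 2*I/9)*exp(-1 - 3*I/2)

Sum of residues inside C: (-2/3 - 2*I/9)*exp(-1 + 3*I) + (-1/3 + 2*I/9)*exp(-1 - 3*I/2)
∮_C f(z) dz = 2πi · ((-2/3 - 2*I/9)*exp(-1 + 3*I) + (-1/3 + 2*I/9)*exp(-1 - 3*I/2)) = pi*(-4/9 - 2*I/3)*exp(-1 - 3*I/2) + pi*(4/9 - 4*I/3)*exp(-1 + 3*I)

Final answer: pi*(-4/9 - 2*I/3)*exp(-1 - 3*I/2) + pi*(4/9 - 4*I/3)*exp(-1 + 3*I)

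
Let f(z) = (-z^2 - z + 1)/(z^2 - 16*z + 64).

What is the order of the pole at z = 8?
2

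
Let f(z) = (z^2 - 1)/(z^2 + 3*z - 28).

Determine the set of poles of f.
{-7, 4}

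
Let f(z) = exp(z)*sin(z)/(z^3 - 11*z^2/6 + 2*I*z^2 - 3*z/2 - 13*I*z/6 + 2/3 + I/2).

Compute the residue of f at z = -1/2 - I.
Write f(z) = P(z)/Q(z) with P(z) = exp(z)*sin(z) and Q(z) = z^3 - 11*z^2/6 + 2*I*z^2 - 3*z/2 - 13*I*z/6 + 2/3 + I/2.
The denominator factors as Q(z) = (z + 1/2 + I)*(z - 1/3)*(z - 2 + I), so z = -1/2 - I is a simple zero of Q and P is analytic there; z = -1/2 - I is therefore a simple pole and
  Res(f, z₀) = P(z₀)/Q'(z₀).

Q'(z) = 3*z^2 - 11*z/3 + 4*I*z - 3/2 - 13*I/6, so Q'(-1/2 - I) = 25/12 + 5*I/2.
P(-1/2 - I) = -exp(-1/2 - I)*sin(1/2 + I).

Res(f, -1/2 - I) = (-exp(-1/2 - I)*sin(1/2 + I))/(25/12 + 5*I/2) = (-12/61 + 72*I/305)*exp(-1/2 - I)*sin(1/2 + I)

Final answer: (-12/61 + 72*I/305)*exp(-1/2 - I)*sin(1/2 + I)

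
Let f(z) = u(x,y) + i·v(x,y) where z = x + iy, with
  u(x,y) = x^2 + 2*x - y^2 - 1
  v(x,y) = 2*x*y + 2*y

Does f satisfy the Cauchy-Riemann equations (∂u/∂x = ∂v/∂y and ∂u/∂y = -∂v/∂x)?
∂u/∂x = 2*x + 2
∂v/∂y = 2*x + 2
∂u/∂y = -2*y
∂v/∂x = 2*y
∂u/∂x = ∂v/∂y and ∂u/∂y = -∂v/∂x hold identically; f is analytic.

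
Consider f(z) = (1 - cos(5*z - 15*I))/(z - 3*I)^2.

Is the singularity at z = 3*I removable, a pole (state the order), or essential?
Let u = z - 3*I. The argument of cos is 5*z - 15*I = 5u, so
  f = (1 - cos(5u))/u^2 = ((5u)^2/2 - (5u)^4/24 + ...)/u^2 = 25/2 - (625/24)*u^2 + ...
The Laurent expansion about u = 0 has no negative powers; equivalently lim_{z→3*I} f(z) = 25/2 exists and is finite.
So the singularity is removable.

Final answer: removable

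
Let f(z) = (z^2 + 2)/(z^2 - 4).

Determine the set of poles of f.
The singularities of f are the zeros of the denominator. Factoring,
  z^2 - 4 = (z + 2)*(z - 2)
so the candidates are z = -2, z = 2.

Check the numerator P(z) = z^2 + 2 at each one:
  P(-2) = 6 ≠ 0, so z = -2 is a (simple) pole.
  P(2) = 6 ≠ 0, so z = 2 is a (simple) pole.

Poles of f: {-2, 2}

Final answer: {-2, 2}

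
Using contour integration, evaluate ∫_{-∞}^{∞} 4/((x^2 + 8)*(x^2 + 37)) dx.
Let f(z) = 4/((z^2 + 8)*(z^2 + 37)). The denominator has no real zeros and deg Q - deg P = 4 ≥ 2, so the integral of f over the upper semicircle |z| = R tends to 0 as R → ∞. Closing the contour in the upper half-plane,
  ∫_{-∞}^{∞} f(x) dx = 2πi · Σ Res(f, z_k)  over the poles with Im z_k > 0.

Zeros of the denominator: z^2 + 37 = 0 gives z = ±sqrt(37)*I; z^2 + 8 = 0 gives z = ±2*sqrt(2)*I.
Upper half-plane: z = 2*sqrt(2)*I, z = sqrt(37)*I (simple).

Each pole is a simple zero of Q(z) = z^4 + 45*z^2 + 296, so Res(f, z₀) = P(z₀)/Q'(z₀) with P(z) = 4, Q'(z) = 4*z^3 + 90*z:
  Res(f, 2*sqrt(2)*I) = (4)/(116*sqrt(2)*I) = -sqrt(2)*I/58
  Res(f, sqrt(37)*I) = (4)/(-58*sqrt(37)*I) = 2*sqrt(37)*I/1073

Sum of residues: I*(-37*sqrt(2) + 4*sqrt(37))/2146
∫_{-∞}^{∞} f(x) dx = 2πi · (I*(-37*sqrt(2) + 4*sqrt(37))/2146) = pi*(-4*sqrt(37) + 37*sqrt(2))/1073

Final answer: pi*(-4*sqrt(37) + 37*sqrt(2))/1073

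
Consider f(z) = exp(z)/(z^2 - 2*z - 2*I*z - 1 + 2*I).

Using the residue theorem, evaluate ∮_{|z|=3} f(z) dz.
By the residue theorem, ∮_C f(z) dz = 2πi · (sum of the residues of f at the poles inside |z| = 3).

The denominator factors as (z - I)*(z - 2 - I), so the singularities of f are simple poles at z = I, z = 2 + I.
  |I|² = 1 < 9 = 3², so this pole is inside the contour.
  |2 + I|² = 5 < 9 = 3², so this pole is inside the contour.

With P(z) = exp(z) and Q(z) = z^2 - 2*z - 2*I*z - 1 + 2*I, each pole is simple, so Res(f, z₀) = P(z₀)/Q'(z₀) with Q'(z) = 2*z - 2 - 2*I.
  Res(f, I) = P(I)/Q'(I) = (exp(I))/(-2) = -exp(I)/2
  Res(f, 2 + I) = P(2 + I)/Q'(2 + I) = (exp(2 + I))/(2) = exp(2 + I)/2

Sum of residues inside C: -exp(I)/2 + exp(2 + I)/2
∮_C f(z) dz = 2πi · (-exp(I)/2 + exp(2 + I)/2) = -I*pi*exp(I) + I*pi*exp(2 + I)

Final answer: -I*pi*exp(I) + I*pi*exp(2 + I)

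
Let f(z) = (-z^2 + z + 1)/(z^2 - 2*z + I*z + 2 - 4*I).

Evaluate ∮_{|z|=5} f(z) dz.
By the residue theorem, ∮_C f(z) dz = 2πi · (sum of the residues of f at the poles inside |z| = 5).

The denominator factors as (z + 2*I)*(z - 2 - I), so the singularities of f are simple poles at z = -2*I, z = 2 + I.
  |-2*I|² = 4 < 25 = 5², so this pole is inside the contour.
  |2 + I|² = 5 < 25 = 5², so this pole is inside the contour.

With P(z) = -z^2 + z + 1 and Q(z) = z^2 - 2*z + I*z + 2 - 4*I, each pole is simple, so Res(f, z₀) = P(z₀)/Q'(z₀) with Q'(z) = 2*z - 2 + I.
  Res(f, -2*I) = P(-2*I)/Q'(-2*I) = (5 - 2*I)/(-2 - 3*I) = -4/13 + 19*I/13
  Res(f, 2 + I) = P(2 + I)/Q'(2 + I) = (-3*I)/(2 + 3*I) = -9/13 - 6*I/13

Sum of residues inside C: -1 + I
∮_C f(z) dz = 2πi · (-1 + I) = pi*(-2 - 2*I)

Final answer: pi*(-2 - 2*I)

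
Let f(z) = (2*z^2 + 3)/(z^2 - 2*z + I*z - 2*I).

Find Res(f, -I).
Write f(z) = P(z)/Q(z) with P(z) = 2*z^2 + 3 and Q(z) = z^2 - 2*z + I*z - 2*I.
The denominator factors as Q(z) = (z + I)*(z - 2), so z = -I is a simple zero of Q and P is analytic there; z = -I is therefore a simple pole and
  Res(f, z₀) = P(z₀)/Q'(z₀).

Q'(z) = 2*z - 2 + I, so Q'(-I) = -2 - I.
P(-I) = 1.

Res(f, -I) = (1)/(-2 - I) = -2/5 + I/5

Final answer: -2/5 + I/5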